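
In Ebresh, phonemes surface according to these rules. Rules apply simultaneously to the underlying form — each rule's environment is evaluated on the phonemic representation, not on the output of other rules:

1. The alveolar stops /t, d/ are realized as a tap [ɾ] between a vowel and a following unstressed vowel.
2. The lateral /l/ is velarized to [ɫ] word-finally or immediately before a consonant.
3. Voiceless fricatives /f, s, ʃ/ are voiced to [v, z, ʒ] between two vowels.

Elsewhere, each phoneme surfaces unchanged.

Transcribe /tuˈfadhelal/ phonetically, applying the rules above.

/t/ — word-initial; rule 1 does not apply here → [t].
/u/ (between /t/ and /f/): no rule targets it → [u].
/f/ meets the environment for rule 3 (between two vowels) → [v].
/a/ — not in any rule's target class → [a].
/d/ — between /a/ and /h/; rule 1 does not apply here → [d].
/h/ — not in any rule's target class → [h].
/e/ stays [e].
/l/ (between /e/ and /a/) is in the target of rule 2 but the environment (word-finally or immediately before a consonant) is not met → [l].
/a/ — not in any rule's target class → [a].
Rule 2 applies to /l/ (word-final: word-finally or immediately before a consonant) → [ɫ].

[tuˈvadhelaɫ]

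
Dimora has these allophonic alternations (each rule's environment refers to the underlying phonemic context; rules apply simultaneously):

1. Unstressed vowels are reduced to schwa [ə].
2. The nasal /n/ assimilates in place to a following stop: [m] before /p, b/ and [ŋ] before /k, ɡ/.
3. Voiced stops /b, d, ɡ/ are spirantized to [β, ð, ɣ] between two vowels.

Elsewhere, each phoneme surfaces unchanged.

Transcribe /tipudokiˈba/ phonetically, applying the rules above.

/i/ (between /t/ and /p/) occurs in an unstressed syllable → [ə] by rule 1.
/u/ (between /p/ and /d/): in an unstressed syllable, so rule 1 applies → [ə].
/d/ (between /u/ and /o/) occurs between two vowels → [ð] by rule 3.
/o/ (between /d/ and /k/) occurs in an unstressed syllable → [ə] by rule 1.
/i/ (between /k/ and /b/): in an unstressed syllable, so rule 1 applies → [ə].
/b/ (between /i/ and /a/): between two vowels, so rule 3 applies → [β].
/a/ (word-final) fails the environment for rule 1, so it stays [a].

[təpəðəkəˈβa]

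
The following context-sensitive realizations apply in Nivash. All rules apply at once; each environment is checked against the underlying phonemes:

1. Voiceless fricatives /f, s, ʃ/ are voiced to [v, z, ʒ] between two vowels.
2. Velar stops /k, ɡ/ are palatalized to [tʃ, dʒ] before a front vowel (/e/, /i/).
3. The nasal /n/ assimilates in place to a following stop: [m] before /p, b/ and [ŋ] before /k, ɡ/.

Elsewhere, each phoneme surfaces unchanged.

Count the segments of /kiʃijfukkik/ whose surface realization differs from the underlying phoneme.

3

Segments that undergo a rule: /k/ → [tʃ] (rule 2); /ʃ/ → [ʒ] (rule 1); /k/ → [tʃ] (rule 2).
All other segments surface unchanged.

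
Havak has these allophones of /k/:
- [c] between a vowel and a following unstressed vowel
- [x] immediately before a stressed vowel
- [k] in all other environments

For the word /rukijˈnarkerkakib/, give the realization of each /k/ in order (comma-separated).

[c], [k], [k], [c]

Occurrence 1 (position 3): between a vowel and a following unstressed vowel → [c].
Occurrence 2 (position 9): no conditioning environment matches → elsewhere allophone [k].
Occurrence 3 (position 12): no conditioning environment matches → elsewhere allophone [k].
Occurrence 4 (position 14): between a vowel and a following unstressed vowel → [c].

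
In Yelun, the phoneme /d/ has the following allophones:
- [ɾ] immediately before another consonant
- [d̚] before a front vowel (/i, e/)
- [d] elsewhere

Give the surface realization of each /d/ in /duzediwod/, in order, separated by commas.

Occurrence 1 (position 1): no conditioning environment matches → elsewhere allophone [d].
Occurrence 2 (position 5): before a front vowel (/i, e/) → [d̚].
Occurrence 3 (position 9): no conditioning environment matches → elsewhere allophone [d].

[d], [d̚], [d]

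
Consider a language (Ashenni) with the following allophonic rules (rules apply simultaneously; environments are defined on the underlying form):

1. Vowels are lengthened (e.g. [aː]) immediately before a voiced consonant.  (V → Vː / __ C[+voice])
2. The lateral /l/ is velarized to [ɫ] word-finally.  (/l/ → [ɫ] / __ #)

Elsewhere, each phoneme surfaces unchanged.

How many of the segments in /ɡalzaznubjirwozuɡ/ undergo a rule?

Segments that undergo a rule: /a/ → [aː] (rule 1); /a/ → [aː] (rule 1); /u/ → [uː] (rule 1); /i/ → [iː] (rule 1); /o/ → [oː] (rule 1); /u/ → [uː] (rule 1).
All other segments surface unchanged.

6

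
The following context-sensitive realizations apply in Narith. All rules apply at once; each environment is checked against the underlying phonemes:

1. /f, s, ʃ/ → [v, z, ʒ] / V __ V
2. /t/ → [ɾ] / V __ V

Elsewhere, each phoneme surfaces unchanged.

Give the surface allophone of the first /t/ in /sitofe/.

Rule 2 applies to /t/ (between /i/ and /o/: between two vowels) → [ɾ].

[ɾ]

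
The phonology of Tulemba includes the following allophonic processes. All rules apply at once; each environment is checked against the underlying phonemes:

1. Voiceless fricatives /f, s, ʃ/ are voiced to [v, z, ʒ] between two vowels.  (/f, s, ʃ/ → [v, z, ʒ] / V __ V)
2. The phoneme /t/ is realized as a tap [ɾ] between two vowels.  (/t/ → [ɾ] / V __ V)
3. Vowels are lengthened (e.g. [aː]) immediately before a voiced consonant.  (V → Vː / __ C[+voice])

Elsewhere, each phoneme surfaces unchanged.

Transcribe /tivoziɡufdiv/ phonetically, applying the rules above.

/t/ (word-initial) fails the environment for rule 2, so it stays [t].
/i/ (between /t/ and /v/) occurs before a voiced consonant → [iː] by rule 3.
/v/ stays [v].
/o/ — between /v/ and /z/, before a voiced consonant — surfaces as [oː] (rule 3).
/z/ (between /o/ and /i/) is unaffected → [z].
/i/ — between /z/ and /ɡ/, before a voiced consonant — surfaces as [iː] (rule 3).
/ɡ/ (between /i/ and /u/): no rule targets it → [ɡ].
/u/ (between /ɡ/ and /f/) is in the target of rule 3 but the environment (before a voiced consonant) is not met → [u].
/f/ (between /u/ and /d/): rule 1 targets it, but not between two vowels → unchanged [f].
/d/ (between /f/ and /i/): no rule targets it → [d].
/i/ (between /d/ and /v/): before a voiced consonant, so rule 3 applies → [iː].
/v/ (word-final) is unaffected → [v].

[tiːvoːziːɡufdiːv]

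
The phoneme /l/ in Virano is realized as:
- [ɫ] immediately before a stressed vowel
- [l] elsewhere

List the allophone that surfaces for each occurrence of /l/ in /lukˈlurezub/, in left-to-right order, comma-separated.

Occurrence 1 (position 1): no conditioning environment matches → elsewhere allophone [l].
Occurrence 2 (position 4): immediately before a stressed vowel → [ɫ].

[l], [ɫ]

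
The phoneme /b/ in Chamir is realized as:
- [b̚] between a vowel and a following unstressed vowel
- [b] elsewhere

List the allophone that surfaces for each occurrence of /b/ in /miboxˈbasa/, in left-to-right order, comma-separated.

Occurrence 1 (position 3): between a vowel and a following unstressed vowel → [b̚].
Occurrence 2 (position 6): no conditioning environment matches → elsewhere allophone [b].

[b̚], [b]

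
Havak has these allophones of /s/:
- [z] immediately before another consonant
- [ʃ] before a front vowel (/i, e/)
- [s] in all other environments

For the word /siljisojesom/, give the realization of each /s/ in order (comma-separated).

Occurrence 1 (position 1): before a front vowel (/i, e/) → [ʃ].
Occurrence 2 (position 6): no conditioning environment matches → elsewhere allophone [s].
Occurrence 3 (position 10): no conditioning environment matches → elsewhere allophone [s].

[ʃ], [s], [s]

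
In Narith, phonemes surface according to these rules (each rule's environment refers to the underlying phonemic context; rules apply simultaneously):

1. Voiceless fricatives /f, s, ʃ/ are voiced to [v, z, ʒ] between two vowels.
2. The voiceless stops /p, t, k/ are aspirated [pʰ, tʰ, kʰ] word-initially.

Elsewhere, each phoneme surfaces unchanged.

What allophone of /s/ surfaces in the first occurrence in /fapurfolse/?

[s]

/s/ (between /l/ and /e/) is in the target of rule 1 but the environment (between two vowels) is not met → [s].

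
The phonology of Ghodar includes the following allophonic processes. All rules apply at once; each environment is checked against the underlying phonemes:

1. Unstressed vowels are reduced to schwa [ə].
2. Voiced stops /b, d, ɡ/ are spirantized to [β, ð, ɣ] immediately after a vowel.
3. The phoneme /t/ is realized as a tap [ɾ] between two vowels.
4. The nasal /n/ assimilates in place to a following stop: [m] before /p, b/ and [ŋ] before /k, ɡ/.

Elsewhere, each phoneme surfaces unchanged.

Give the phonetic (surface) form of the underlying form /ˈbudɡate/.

[ˈbuðɡəɾə]

/b/ (word-initial) is in the target of rule 2 but the environment (immediately after a vowel) is not met → [b].
/u/ — between /b/ and /d/; rule 1 does not apply here → [u].
Rule 2 applies to /d/ (between /u/ and /ɡ/: immediately after a vowel) → [ð].
/ɡ/ (between /d/ and /a/) fails the environment for rule 2, so it stays [ɡ].
/a/ (between /ɡ/ and /t/): in an unstressed syllable, so rule 1 applies → [ə].
/t/ — between /a/ and /e/, between two vowels — surfaces as [ɾ] (rule 3).
/e/ — word-final, in an unstressed syllable — surfaces as [ə] (rule 1).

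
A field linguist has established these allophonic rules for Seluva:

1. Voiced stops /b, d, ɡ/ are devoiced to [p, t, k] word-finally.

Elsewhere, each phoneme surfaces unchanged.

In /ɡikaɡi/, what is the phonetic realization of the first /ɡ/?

/ɡ/ — word-initial; rule 1 does not apply here → [ɡ].

[ɡ]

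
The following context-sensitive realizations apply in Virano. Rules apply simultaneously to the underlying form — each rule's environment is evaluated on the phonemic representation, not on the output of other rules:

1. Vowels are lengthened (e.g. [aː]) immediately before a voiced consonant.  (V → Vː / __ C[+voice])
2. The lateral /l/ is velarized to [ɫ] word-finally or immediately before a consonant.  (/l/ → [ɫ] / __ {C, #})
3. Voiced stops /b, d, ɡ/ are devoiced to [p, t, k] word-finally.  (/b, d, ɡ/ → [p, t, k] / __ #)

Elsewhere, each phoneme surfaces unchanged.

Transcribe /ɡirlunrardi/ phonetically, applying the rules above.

[ɡiːrluːnraːrdi]

/ɡ/ (word-initial): rule 3 targets it, but not word-finally → unchanged [ɡ].
Rule 1 applies to /i/ (between /ɡ/ and /r/: before a voiced consonant) → [iː].
/r/ (between /i/ and /l/): no rule targets it → [r].
/l/ (between /r/ and /u/) is in the target of rule 2 but the environment (word-finally or immediately before a consonant) is not met → [l].
/u/ meets the environment for rule 1 (before a voiced consonant) → [uː].
/n/ stays [n].
/r/ (between /n/ and /a/): no rule targets it → [r].
Rule 1 applies to /a/ (between /r/ and /r/: before a voiced consonant) → [aː].
/r/ stays [r].
/d/ — between /r/ and /i/; rule 3 does not apply here → [d].
/i/ (word-final): rule 1 targets it, but not before a voiced consonant → unchanged [i].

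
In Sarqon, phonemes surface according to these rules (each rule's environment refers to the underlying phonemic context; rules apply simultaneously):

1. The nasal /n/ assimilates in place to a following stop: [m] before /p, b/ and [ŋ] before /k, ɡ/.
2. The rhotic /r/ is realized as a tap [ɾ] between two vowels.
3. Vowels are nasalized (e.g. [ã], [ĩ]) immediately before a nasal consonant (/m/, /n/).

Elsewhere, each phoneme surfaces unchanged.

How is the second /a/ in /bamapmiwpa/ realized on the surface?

/a/ (between /m/ and /p/) is in the target of rule 3 but the environment (before a nasal consonant) is not met → [a].

[a]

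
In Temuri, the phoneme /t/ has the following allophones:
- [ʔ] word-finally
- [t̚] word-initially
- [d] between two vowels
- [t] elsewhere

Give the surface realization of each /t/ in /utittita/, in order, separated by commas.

Occurrence 1 (position 2): between two vowels → [d].
Occurrence 2 (position 4): no conditioning environment matches → elsewhere allophone [t].
Occurrence 3 (position 5): no conditioning environment matches → elsewhere allophone [t].
Occurrence 4 (position 7): between two vowels → [d].

[d], [t], [t], [d]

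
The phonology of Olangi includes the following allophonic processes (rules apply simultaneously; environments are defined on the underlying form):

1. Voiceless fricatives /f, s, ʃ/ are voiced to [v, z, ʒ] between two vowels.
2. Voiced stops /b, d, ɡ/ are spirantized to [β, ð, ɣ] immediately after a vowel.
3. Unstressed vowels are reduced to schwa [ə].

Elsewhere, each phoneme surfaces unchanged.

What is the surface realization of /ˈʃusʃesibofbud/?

[ˈʃusʃəzəβəfbəð]

/ʃ/ — word-initial; rule 1 does not apply here → [ʃ].
/u/ (between /ʃ/ and /s/) is in the target of rule 3 but the environment (in an unstressed syllable) is not met → [u].
/s/ (between /u/ and /ʃ/): rule 1 targets it, but not between two vowels → unchanged [s].
/ʃ/ — between /s/ and /e/; rule 1 does not apply here → [ʃ].
/e/ — between /ʃ/ and /s/, in an unstressed syllable — surfaces as [ə] (rule 3).
/s/ (between /e/ and /i/): between two vowels, so rule 1 applies → [z].
/i/ meets the environment for rule 3 (in an unstressed syllable) → [ə].
/b/ (between /i/ and /o/) occurs immediately after a vowel → [β] by rule 2.
Rule 3 applies to /o/ (between /b/ and /f/: in an unstressed syllable) → [ə].
/f/ — between /o/ and /b/; rule 1 does not apply here → [f].
/b/ (between /f/ and /u/) fails the environment for rule 2, so it stays [b].
/u/ — between /b/ and /d/, in an unstressed syllable — surfaces as [ə] (rule 3).
Rule 2 applies to /d/ (word-final: immediately after a vowel) → [ð].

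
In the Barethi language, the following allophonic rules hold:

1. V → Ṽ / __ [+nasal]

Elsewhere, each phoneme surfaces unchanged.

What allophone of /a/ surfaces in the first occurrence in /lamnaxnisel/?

/a/ (between /l/ and /m/): before a nasal consonant, so rule 1 applies → [ã].

[ã]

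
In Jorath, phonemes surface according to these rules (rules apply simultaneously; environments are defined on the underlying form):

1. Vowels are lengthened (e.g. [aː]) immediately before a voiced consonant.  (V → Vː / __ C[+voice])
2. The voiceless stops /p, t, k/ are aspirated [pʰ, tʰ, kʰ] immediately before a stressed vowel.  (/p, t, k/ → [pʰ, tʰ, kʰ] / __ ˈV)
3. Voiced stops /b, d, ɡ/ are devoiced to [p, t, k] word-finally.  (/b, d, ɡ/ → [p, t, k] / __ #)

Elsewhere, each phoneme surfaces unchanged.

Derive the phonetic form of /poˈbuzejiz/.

/p/ (word-initial): rule 2 targets it, but not immediately before a stressed vowel → unchanged [p].
/o/ meets the environment for rule 1 (before a voiced consonant) → [oː].
/b/ (between /o/ and /u/): rule 3 targets it, but not word-finally → unchanged [b].
/u/ (between /b/ and /z/) occurs before a voiced consonant → [uː] by rule 1.
/z/ — not in any rule's target class → [z].
/e/ — between /z/ and /j/, before a voiced consonant — surfaces as [eː] (rule 1).
/j/ (between /e/ and /i/): no rule targets it → [j].
/i/ — between /j/ and /z/, before a voiced consonant — surfaces as [iː] (rule 1).
/z/ — not in any rule's target class → [z].

[poːˈbuːzeːjiːz]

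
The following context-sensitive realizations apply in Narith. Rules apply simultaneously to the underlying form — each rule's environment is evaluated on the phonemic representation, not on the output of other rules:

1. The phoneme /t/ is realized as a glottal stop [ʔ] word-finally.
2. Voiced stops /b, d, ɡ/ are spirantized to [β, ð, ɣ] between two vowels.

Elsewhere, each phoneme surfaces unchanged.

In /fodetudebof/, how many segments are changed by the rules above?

Segments that undergo a rule: /d/ → [ð] (rule 2); /d/ → [ð] (rule 2); /b/ → [β] (rule 2).
All other segments surface unchanged.

3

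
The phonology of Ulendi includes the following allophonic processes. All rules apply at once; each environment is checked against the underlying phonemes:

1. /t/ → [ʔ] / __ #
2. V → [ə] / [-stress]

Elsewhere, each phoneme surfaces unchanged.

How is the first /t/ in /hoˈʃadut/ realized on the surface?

[ʔ]

/t/ (word-final): word-finally, so rule 1 applies → [ʔ].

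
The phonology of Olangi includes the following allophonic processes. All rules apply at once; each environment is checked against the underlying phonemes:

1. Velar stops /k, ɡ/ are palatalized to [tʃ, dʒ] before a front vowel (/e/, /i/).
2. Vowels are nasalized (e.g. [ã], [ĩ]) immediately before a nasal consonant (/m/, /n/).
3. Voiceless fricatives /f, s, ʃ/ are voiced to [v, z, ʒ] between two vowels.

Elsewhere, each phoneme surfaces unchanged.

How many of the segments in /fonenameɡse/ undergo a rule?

Segments that undergo a rule: /o/ → [õ] (rule 2); /e/ → [ẽ] (rule 2); /a/ → [ã] (rule 2).
All other segments surface unchanged.

3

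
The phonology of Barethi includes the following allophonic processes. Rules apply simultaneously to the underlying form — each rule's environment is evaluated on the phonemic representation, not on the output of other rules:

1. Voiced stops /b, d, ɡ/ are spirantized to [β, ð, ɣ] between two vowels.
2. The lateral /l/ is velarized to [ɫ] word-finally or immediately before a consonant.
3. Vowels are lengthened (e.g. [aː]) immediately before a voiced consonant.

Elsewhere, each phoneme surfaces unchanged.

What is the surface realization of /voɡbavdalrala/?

/v/ — not in any rule's target class → [v].
Rule 3 applies to /o/ (between /v/ and /ɡ/: before a voiced consonant) → [oː].
/ɡ/ (between /o/ and /b/): rule 1 targets it, but not between two vowels → unchanged [ɡ].
/b/ — between /ɡ/ and /a/; rule 1 does not apply here → [b].
/a/ meets the environment for rule 3 (before a voiced consonant) → [aː].
/v/ — not in any rule's target class → [v].
/d/ (between /v/ and /a/): rule 1 targets it, but not between two vowels → unchanged [d].
Rule 3 applies to /a/ (between /d/ and /l/: before a voiced consonant) → [aː].
/l/ — between /a/ and /r/, word-finally or immediately before a consonant — surfaces as [ɫ] (rule 2).
/r/ — not in any rule's target class → [r].
/a/ — between /r/ and /l/, before a voiced consonant — surfaces as [aː] (rule 3).
/l/ (between /a/ and /a/) fails the environment for rule 2, so it stays [l].
/a/ (word-final): rule 3 targets it, but not before a voiced consonant → unchanged [a].

[voːɡbaːvdaːɫraːla]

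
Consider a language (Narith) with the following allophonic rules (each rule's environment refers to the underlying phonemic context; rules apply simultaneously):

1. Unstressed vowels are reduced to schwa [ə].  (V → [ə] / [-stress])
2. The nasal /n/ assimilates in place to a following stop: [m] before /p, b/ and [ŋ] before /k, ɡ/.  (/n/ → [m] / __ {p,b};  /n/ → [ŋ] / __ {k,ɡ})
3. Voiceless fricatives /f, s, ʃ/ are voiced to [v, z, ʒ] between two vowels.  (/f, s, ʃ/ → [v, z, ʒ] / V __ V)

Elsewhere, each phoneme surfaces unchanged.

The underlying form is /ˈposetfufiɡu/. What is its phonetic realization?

/p/ (word-initial) is unaffected → [p].
/o/ (between /p/ and /s/): rule 1 targets it, but not in an unstressed syllable → unchanged [o].
/s/ (between /o/ and /e/) occurs between two vowels → [z] by rule 3.
/e/ — between /s/ and /t/, in an unstressed syllable — surfaces as [ə] (rule 1).
/t/ — not in any rule's target class → [t].
/f/ (between /t/ and /u/): rule 3 targets it, but not between two vowels → unchanged [f].
/u/ — between /f/ and /f/, in an unstressed syllable — surfaces as [ə] (rule 1).
Rule 3 applies to /f/ (between /u/ and /i/: between two vowels) → [v].
/i/ (between /f/ and /ɡ/) occurs in an unstressed syllable → [ə] by rule 1.
/ɡ/ — not in any rule's target class → [ɡ].
Rule 1 applies to /u/ (word-final: in an unstressed syllable) → [ə].

[ˈpozətfəvəɡə]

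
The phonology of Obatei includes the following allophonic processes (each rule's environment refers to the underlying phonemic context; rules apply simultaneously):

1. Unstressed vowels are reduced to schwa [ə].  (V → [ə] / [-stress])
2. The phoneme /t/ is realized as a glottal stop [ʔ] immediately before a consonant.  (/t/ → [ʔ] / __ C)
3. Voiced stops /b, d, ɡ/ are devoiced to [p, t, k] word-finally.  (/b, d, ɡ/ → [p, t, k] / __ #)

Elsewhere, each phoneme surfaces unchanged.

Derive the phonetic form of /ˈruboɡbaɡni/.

[ˈrubəɡbəɡnə]

/r/ (word-initial) is unaffected → [r].
/u/ — between /r/ and /b/; rule 1 does not apply here → [u].
/b/ — between /u/ and /o/; rule 3 does not apply here → [b].
Rule 1 applies to /o/ (between /b/ and /ɡ/: in an unstressed syllable) → [ə].
/ɡ/ (between /o/ and /b/) is in the target of rule 3 but the environment (word-finally) is not met → [ɡ].
/b/ (between /ɡ/ and /a/) is in the target of rule 3 but the environment (word-finally) is not met → [b].
/a/ (between /b/ and /ɡ/): in an unstressed syllable, so rule 1 applies → [ə].
/ɡ/ (between /a/ and /n/) is in the target of rule 3 but the environment (word-finally) is not met → [ɡ].
/n/ (between /ɡ/ and /i/): no rule targets it → [n].
Rule 1 applies to /i/ (word-final: in an unstressed syllable) → [ə].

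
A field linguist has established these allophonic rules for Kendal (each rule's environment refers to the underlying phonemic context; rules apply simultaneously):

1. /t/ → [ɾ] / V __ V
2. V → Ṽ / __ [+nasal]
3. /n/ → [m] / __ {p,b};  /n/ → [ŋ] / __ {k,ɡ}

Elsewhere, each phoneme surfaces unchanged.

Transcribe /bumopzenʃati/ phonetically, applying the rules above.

[bũmopzẽnʃaɾi]

/b/ stays [b].
/u/ meets the environment for rule 2 (before a nasal consonant) → [ũ].
/m/ — not in any rule's target class → [m].
/o/ (between /m/ and /p/): rule 2 targets it, but not before a nasal consonant → unchanged [o].
/p/ (between /o/ and /z/) is unaffected → [p].
/z/ — not in any rule's target class → [z].
/e/ — between /z/ and /n/, before a nasal consonant — surfaces as [ẽ] (rule 2).
/n/ (between /e/ and /ʃ/) is in the target of rule 3 but the environment (before a labial or velar stop) is not met → [n].
/ʃ/ stays [ʃ].
/a/ (between /ʃ/ and /t/) fails the environment for rule 2, so it stays [a].
/t/ meets the environment for rule 1 (between two vowels) → [ɾ].
/i/ — word-final; rule 2 does not apply here → [i].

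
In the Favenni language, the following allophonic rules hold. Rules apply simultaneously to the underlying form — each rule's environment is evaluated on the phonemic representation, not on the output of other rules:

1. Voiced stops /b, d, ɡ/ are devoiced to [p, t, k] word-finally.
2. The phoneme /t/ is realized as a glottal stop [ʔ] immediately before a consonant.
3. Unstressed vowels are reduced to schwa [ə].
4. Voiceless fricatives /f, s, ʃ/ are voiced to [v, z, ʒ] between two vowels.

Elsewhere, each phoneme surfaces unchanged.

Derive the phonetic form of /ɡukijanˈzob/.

[ɡəkəjənˈzop]

/ɡ/ — word-initial; rule 1 does not apply here → [ɡ].
/u/ (between /ɡ/ and /k/) occurs in an unstressed syllable → [ə] by rule 3.
Rule 3 applies to /i/ (between /k/ and /j/: in an unstressed syllable) → [ə].
/a/ meets the environment for rule 3 (in an unstressed syllable) → [ə].
/o/ — between /z/ and /b/; rule 3 does not apply here → [o].
/b/ (word-final) occurs word-finally → [p] by rule 1.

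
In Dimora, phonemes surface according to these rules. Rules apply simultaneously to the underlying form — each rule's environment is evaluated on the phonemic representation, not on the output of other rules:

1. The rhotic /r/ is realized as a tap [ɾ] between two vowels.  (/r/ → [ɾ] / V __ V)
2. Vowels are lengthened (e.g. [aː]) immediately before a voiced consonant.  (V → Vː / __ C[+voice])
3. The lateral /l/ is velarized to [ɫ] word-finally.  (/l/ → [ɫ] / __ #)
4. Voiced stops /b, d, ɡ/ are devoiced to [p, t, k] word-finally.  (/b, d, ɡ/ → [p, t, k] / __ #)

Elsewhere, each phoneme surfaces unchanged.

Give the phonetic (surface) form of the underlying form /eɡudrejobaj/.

/e/ (word-initial) occurs before a voiced consonant → [eː] by rule 2.
/ɡ/ (between /e/ and /u/) fails the environment for rule 4, so it stays [ɡ].
/u/ meets the environment for rule 2 (before a voiced consonant) → [uː].
/d/ (between /u/ and /r/): rule 4 targets it, but not word-finally → unchanged [d].
/r/ — between /d/ and /e/; rule 1 does not apply here → [r].
/e/ — between /r/ and /j/, before a voiced consonant — surfaces as [eː] (rule 2).
/j/ (between /e/ and /o/): no rule targets it → [j].
/o/ meets the environment for rule 2 (before a voiced consonant) → [oː].
/b/ (between /o/ and /a/) is in the target of rule 4 but the environment (word-finally) is not met → [b].
Rule 2 applies to /a/ (between /b/ and /j/: before a voiced consonant) → [aː].
/j/ (word-final) is unaffected → [j].

[eːɡuːdreːjoːbaːj]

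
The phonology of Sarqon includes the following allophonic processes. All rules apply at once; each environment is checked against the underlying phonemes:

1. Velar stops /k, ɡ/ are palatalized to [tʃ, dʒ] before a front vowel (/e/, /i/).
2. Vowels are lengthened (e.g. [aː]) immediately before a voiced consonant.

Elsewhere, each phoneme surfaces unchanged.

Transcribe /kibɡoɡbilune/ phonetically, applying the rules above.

[tʃiːbɡoːɡbiːluːne]

/k/ meets the environment for rule 1 (before a front vowel) → [tʃ].
/i/ — between /k/ and /b/, before a voiced consonant — surfaces as [iː] (rule 2).
/ɡ/ (between /b/ and /o/) fails the environment for rule 1, so it stays [ɡ].
/o/ meets the environment for rule 2 (before a voiced consonant) → [oː].
/ɡ/ (between /o/ and /b/): rule 1 targets it, but not before a front vowel → unchanged [ɡ].
/i/ (between /b/ and /l/): before a voiced consonant, so rule 2 applies → [iː].
/u/ (between /l/ and /n/): before a voiced consonant, so rule 2 applies → [uː].
/e/ (word-final) fails the environment for rule 2, so it stays [e].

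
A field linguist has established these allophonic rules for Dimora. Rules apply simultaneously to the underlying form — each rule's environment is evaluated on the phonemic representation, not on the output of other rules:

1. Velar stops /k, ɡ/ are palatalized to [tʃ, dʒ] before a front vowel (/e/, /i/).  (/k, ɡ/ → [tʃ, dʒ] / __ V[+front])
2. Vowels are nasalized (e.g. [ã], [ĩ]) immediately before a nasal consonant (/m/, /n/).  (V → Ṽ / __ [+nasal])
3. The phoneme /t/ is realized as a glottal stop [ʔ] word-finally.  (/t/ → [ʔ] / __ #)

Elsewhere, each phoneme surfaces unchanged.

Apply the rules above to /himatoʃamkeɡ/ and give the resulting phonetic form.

[hĩmatoʃãmtʃeɡ]

/i/ — between /h/ and /m/, before a nasal consonant — surfaces as [ĩ] (rule 2).
/a/ (between /m/ and /t/) fails the environment for rule 2, so it stays [a].
/t/ (between /a/ and /o/): rule 3 targets it, but not word-finally → unchanged [t].
/o/ (between /t/ and /ʃ/): rule 2 targets it, but not before a nasal consonant → unchanged [o].
Rule 2 applies to /a/ (between /ʃ/ and /m/: before a nasal consonant) → [ã].
/k/ (between /m/ and /e/) occurs before a front vowel → [tʃ] by rule 1.
/e/ (between /k/ and /ɡ/) fails the environment for rule 2, so it stays [e].
/ɡ/ — word-final; rule 1 does not apply here → [ɡ].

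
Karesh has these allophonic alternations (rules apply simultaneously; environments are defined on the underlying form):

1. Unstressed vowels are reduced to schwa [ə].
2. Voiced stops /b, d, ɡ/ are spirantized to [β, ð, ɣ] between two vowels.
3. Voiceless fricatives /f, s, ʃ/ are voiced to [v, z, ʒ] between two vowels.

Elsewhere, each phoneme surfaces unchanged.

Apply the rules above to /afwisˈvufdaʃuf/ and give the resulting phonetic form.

[əfwəsˈvufdəʒəf]

/a/ meets the environment for rule 1 (in an unstressed syllable) → [ə].
/f/ — between /a/ and /w/; rule 3 does not apply here → [f].
/w/ — not in any rule's target class → [w].
/i/ (between /w/ and /s/): in an unstressed syllable, so rule 1 applies → [ə].
/s/ (between /i/ and /v/) fails the environment for rule 3, so it stays [s].
/v/ stays [v].
/u/ — between /v/ and /f/; rule 1 does not apply here → [u].
/f/ (between /u/ and /d/) is in the target of rule 3 but the environment (between two vowels) is not met → [f].
/d/ (between /f/ and /a/) fails the environment for rule 2, so it stays [d].
/a/ (between /d/ and /ʃ/): in an unstressed syllable, so rule 1 applies → [ə].
/ʃ/ (between /a/ and /u/) occurs between two vowels → [ʒ] by rule 3.
/u/ — between /ʃ/ and /f/, in an unstressed syllable — surfaces as [ə] (rule 1).
/f/ (word-final) is in the target of rule 3 but the environment (between two vowels) is not met → [f].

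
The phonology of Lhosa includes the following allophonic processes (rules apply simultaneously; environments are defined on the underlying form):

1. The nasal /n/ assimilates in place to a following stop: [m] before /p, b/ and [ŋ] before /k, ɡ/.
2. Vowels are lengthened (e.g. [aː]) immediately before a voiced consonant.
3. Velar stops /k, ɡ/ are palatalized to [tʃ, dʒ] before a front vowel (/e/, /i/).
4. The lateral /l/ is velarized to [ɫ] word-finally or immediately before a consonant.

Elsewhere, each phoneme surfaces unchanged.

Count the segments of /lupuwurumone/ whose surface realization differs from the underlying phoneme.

4

Segments that undergo a rule: /u/ → [uː] (rule 2); /u/ → [uː] (rule 2); /u/ → [uː] (rule 2); /o/ → [oː] (rule 2).
All other segments surface unchanged.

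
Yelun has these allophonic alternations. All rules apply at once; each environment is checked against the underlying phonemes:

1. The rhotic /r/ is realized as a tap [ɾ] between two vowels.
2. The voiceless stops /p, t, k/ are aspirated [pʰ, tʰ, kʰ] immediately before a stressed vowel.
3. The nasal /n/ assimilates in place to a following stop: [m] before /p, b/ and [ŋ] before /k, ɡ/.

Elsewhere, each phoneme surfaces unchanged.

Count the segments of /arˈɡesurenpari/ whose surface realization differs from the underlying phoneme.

Segments that undergo a rule: /r/ → [ɾ] (rule 1); /n/ → [m] (rule 3); /r/ → [ɾ] (rule 1).
All other segments surface unchanged.

3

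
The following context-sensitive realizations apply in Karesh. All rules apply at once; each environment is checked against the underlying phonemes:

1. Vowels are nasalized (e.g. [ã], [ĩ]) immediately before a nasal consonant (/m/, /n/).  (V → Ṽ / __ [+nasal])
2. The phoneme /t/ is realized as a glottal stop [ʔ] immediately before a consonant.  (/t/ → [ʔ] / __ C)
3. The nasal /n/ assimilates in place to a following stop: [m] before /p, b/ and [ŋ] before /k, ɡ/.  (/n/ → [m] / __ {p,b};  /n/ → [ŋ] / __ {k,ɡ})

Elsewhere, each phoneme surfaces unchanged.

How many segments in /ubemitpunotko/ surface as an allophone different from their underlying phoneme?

Segments that undergo a rule: /e/ → [ẽ] (rule 1); /t/ → [ʔ] (rule 2); /u/ → [ũ] (rule 1); /t/ → [ʔ] (rule 2).
All other segments surface unchanged.

4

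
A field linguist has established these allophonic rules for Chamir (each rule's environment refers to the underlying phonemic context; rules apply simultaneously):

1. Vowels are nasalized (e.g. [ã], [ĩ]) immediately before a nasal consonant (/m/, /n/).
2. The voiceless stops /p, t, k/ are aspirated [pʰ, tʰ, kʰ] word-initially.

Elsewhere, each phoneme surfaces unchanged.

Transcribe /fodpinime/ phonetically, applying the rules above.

/f/ stays [f].
/o/ (between /f/ and /d/): rule 1 targets it, but not before a nasal consonant → unchanged [o].
/d/ stays [d].
/p/ (between /d/ and /i/) fails the environment for rule 2, so it stays [p].
/i/ (between /p/ and /n/): before a nasal consonant, so rule 1 applies → [ĩ].
/n/ (between /i/ and /i/) is unaffected → [n].
/i/ (between /n/ and /m/) occurs before a nasal consonant → [ĩ] by rule 1.
/m/ — not in any rule's target class → [m].
/e/ (word-final) fails the environment for rule 1, so it stays [e].

[fodpĩnĩme]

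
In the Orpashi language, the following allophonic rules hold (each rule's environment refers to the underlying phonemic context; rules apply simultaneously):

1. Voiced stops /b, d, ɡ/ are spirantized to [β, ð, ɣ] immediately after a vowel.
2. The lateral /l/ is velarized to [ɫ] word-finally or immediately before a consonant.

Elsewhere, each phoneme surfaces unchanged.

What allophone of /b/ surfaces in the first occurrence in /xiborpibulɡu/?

/b/ (between /i/ and /o/) occurs immediately after a vowel → [β] by rule 1.

[β]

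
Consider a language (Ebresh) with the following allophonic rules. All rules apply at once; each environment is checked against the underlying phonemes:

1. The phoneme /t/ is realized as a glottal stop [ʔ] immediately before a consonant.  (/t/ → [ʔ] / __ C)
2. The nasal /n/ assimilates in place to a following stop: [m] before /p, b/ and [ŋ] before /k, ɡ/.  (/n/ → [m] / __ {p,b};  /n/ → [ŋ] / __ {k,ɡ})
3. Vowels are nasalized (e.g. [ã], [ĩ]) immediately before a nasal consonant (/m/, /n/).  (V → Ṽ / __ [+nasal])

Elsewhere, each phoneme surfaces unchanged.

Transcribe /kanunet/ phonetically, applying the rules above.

/k/ (word-initial): no rule targets it → [k].
/a/ (between /k/ and /n/): before a nasal consonant, so rule 3 applies → [ã].
/n/ — between /a/ and /u/; rule 2 does not apply here → [n].
/u/ meets the environment for rule 3 (before a nasal consonant) → [ũ].
/n/ (between /u/ and /e/) fails the environment for rule 2, so it stays [n].
/e/ (between /n/ and /t/) fails the environment for rule 3, so it stays [e].
/t/ (word-final): rule 1 targets it, but not immediately before a consonant → unchanged [t].

[kãnũnet]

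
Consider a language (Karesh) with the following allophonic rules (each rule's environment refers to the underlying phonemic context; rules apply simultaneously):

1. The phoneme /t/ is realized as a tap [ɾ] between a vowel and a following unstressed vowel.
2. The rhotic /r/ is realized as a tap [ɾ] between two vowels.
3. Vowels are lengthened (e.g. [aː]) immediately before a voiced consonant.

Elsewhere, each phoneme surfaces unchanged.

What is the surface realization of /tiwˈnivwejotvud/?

/t/ (word-initial) fails the environment for rule 1, so it stays [t].
/i/ (between /t/ and /w/): before a voiced consonant, so rule 3 applies → [iː].
/w/ stays [w].
/n/ — not in any rule's target class → [n].
/i/ (between /n/ and /v/): before a voiced consonant, so rule 3 applies → [iː].
/v/ (between /i/ and /w/): no rule targets it → [v].
/w/ — not in any rule's target class → [w].
/e/ (between /w/ and /j/): before a voiced consonant, so rule 3 applies → [eː].
/j/ (between /e/ and /o/): no rule targets it → [j].
/o/ (between /j/ and /t/): rule 3 targets it, but not before a voiced consonant → unchanged [o].
/t/ — between /o/ and /v/; rule 1 does not apply here → [t].
/v/ (between /t/ and /u/): no rule targets it → [v].
Rule 3 applies to /u/ (between /v/ and /d/: before a voiced consonant) → [uː].
/d/ (word-final): no rule targets it → [d].

[tiːwˈniːvweːjotvuːd]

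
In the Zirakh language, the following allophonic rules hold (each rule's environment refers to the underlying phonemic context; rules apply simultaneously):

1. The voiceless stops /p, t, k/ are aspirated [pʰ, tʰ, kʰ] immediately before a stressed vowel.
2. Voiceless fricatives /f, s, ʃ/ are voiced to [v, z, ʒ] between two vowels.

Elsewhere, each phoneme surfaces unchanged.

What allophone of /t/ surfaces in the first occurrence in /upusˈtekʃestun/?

[tʰ]

/t/ (between /s/ and /e/): immediately before a stressed vowel, so rule 1 applies → [tʰ].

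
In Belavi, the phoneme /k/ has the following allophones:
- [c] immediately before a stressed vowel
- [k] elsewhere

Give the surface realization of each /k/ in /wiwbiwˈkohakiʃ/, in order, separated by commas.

[c], [k]

Occurrence 1 (position 7): immediately before a stressed vowel → [c].
Occurrence 2 (position 11): no conditioning environment matches → elsewhere allophone [k].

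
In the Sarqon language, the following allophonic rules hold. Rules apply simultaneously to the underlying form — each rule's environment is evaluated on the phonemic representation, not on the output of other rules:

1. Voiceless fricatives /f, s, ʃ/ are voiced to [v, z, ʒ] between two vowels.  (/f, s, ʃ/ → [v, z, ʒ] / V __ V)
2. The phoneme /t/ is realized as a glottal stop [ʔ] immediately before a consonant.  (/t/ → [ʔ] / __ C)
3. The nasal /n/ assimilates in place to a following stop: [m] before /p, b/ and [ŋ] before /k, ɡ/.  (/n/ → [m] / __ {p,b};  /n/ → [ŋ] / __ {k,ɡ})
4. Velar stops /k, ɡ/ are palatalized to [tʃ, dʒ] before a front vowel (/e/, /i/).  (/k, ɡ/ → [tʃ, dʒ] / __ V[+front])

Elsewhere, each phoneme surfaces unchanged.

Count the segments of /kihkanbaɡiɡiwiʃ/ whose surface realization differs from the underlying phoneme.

Segments that undergo a rule: /k/ → [tʃ] (rule 4); /n/ → [m] (rule 3); /ɡ/ → [dʒ] (rule 4); /ɡ/ → [dʒ] (rule 4).
All other segments surface unchanged.

4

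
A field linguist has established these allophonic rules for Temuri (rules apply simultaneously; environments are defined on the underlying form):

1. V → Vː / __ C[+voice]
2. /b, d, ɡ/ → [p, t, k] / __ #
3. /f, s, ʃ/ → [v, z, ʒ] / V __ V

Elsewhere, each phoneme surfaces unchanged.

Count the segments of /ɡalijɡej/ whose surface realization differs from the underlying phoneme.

3

Segments that undergo a rule: /a/ → [aː] (rule 1); /i/ → [iː] (rule 1); /e/ → [eː] (rule 1).
All other segments surface unchanged.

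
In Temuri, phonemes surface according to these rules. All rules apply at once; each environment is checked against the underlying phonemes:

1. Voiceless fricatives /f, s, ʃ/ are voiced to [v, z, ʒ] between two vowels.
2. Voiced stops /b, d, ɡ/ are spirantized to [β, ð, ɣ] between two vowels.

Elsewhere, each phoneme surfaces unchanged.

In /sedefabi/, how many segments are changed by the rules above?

3

Segments that undergo a rule: /d/ → [ð] (rule 2); /f/ → [v] (rule 1); /b/ → [β] (rule 2).
All other segments surface unchanged.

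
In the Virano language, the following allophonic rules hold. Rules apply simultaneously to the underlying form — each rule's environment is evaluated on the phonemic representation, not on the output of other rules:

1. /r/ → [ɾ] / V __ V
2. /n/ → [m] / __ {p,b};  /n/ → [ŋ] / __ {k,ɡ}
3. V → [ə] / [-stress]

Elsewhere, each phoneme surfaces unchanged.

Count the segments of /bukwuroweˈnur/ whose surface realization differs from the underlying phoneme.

Segments that undergo a rule: /u/ → [ə] (rule 3); /u/ → [ə] (rule 3); /r/ → [ɾ] (rule 1); /o/ → [ə] (rule 3); /e/ → [ə] (rule 3).
All other segments surface unchanged.

5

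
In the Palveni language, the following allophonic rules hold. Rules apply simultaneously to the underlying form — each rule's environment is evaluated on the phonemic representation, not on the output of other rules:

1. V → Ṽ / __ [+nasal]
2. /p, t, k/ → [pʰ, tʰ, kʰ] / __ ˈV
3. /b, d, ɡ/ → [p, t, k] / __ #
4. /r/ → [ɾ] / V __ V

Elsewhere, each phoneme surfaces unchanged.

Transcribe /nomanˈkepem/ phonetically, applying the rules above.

/n/ stays [n].
Rule 1 applies to /o/ (between /n/ and /m/: before a nasal consonant) → [õ].
/m/ stays [m].
/a/ (between /m/ and /n/): before a nasal consonant, so rule 1 applies → [ã].
/n/ (between /a/ and /k/) is unaffected → [n].
Rule 2 applies to /k/ (between /n/ and /e/: immediately before a stressed vowel) → [kʰ].
/e/ (between /k/ and /p/) is in the target of rule 1 but the environment (before a nasal consonant) is not met → [e].
/p/ — between /e/ and /e/; rule 2 does not apply here → [p].
/e/ meets the environment for rule 1 (before a nasal consonant) → [ẽ].
/m/ (word-final) is unaffected → [m].

[nõmãnˈkʰepẽm]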